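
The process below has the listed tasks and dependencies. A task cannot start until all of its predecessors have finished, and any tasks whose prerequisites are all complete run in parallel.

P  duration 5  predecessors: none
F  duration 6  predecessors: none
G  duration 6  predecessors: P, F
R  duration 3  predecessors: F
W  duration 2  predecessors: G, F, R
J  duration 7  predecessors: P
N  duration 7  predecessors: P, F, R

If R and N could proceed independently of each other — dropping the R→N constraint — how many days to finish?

Original critical path: F→R→N = 6+3+7 = 16 ⇒ 16 days.
Without R→N, N's earliest start moves from 9 to 6.
The longest chain is now F→G→W = 6+6+2 = 14, so the process takes 14 days.

14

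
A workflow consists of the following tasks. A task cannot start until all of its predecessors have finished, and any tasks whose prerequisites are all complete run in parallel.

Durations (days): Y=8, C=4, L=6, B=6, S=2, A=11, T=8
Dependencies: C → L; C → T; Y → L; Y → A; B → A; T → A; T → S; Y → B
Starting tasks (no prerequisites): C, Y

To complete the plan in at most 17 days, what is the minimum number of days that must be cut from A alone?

8

Current finish: 25 days; target: 17.
A is on every critical path, so each day cut from A cuts the finish by one (this holds down to a finish of 15).
Need 25 − 17 = 8 days off A → A becomes 3 days, finish becomes 17.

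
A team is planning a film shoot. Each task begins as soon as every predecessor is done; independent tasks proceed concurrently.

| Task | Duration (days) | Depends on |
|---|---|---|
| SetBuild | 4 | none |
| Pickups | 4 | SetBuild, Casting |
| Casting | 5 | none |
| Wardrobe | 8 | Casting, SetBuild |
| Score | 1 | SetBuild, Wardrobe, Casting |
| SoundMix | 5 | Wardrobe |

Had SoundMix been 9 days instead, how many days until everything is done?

22

Baseline: Casting→Wardrobe→SoundMix = 5+8+5 = 18 → 18 days.
Since SoundMix is critical, the +4 change carries straight to that chain (now 22 days).
The critical path is still Casting→Wardrobe→SoundMix; finish is now 22 days.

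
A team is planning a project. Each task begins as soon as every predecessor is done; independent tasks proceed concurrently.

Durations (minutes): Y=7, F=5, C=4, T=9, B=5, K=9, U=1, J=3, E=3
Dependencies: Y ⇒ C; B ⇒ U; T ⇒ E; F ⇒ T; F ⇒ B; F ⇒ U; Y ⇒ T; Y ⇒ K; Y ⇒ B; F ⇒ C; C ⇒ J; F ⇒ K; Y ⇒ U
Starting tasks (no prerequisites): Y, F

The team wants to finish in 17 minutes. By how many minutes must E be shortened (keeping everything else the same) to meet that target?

Current finish: 19 minutes; target: 17.
E is on every critical path, so each minute cut from E cuts the finish by one (this holds down to a finish of 17).
Need 19 − 17 = 2 minutes off E → E becomes 1 minute, finish becomes 17.

2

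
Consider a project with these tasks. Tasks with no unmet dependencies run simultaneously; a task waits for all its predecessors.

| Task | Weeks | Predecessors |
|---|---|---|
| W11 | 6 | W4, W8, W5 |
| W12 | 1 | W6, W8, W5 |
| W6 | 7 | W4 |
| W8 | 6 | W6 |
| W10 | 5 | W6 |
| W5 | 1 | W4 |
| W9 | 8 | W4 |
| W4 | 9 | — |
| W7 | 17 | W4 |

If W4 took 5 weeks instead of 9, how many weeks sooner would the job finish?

4

Critical path before the change: W4→W6→W8→W11 = 9+7+6+6 = 28 giving 28 weeks.
W4 lies on that path, so at 5 weeks the path becomes 24 weeks.
The critical path is still W4→W6→W8→W11; finish is now 24 weeks.
Change in finish: 24 − 28 = -4 weeks.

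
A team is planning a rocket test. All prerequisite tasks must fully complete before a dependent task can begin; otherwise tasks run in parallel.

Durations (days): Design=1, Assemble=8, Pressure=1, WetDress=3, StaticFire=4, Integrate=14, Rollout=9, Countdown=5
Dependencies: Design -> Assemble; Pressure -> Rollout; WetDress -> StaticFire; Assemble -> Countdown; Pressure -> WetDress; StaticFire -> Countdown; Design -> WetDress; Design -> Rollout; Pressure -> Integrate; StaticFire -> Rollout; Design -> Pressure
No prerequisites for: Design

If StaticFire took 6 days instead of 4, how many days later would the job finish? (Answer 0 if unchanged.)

Baseline: Design→Pressure→WetDress→StaticFire→Rollout = 1+1+3+4+9 = 18 → 18 days.
StaticFire lies on that path, so at 6 days the path becomes 20 days.
The critical path is still Design→Pressure→WetDress→StaticFire→Rollout; finish is now 20 days.
Change in finish: 20 − 18 = +2 days.

2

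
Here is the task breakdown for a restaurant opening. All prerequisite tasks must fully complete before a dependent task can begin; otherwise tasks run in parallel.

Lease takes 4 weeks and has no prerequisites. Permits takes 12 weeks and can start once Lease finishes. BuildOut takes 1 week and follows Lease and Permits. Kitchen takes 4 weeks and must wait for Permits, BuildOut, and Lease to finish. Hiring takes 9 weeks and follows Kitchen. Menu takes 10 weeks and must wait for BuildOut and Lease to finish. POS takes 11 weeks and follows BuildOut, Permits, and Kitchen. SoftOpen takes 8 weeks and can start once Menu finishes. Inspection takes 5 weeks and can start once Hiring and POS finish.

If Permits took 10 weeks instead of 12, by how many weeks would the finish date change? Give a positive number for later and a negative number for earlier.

-2

Actual critical path: Lease→Permits→BuildOut→Kitchen→POS→Inspection = 4+12+1+4+11+5 = 37 ⇒ 37 weeks.
Permits is on the critical path; changing it to 10 makes that path 35 weeks.
No other chain overtakes it, so the finish is 35 weeks.
Change in finish: 35 − 37 = -2 weeks.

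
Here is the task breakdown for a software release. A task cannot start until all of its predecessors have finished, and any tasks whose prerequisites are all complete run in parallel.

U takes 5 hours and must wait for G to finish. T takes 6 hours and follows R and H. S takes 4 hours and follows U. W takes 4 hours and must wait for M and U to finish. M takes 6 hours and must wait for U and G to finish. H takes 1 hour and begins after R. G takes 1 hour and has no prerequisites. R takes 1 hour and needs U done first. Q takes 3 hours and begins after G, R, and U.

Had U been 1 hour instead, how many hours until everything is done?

12

As given, the longest chain is G→U→M→W = 1+5+6+4 = 16, so the finish is 16 hours.
U lies on that path, so at 1 hour the path becomes 12 hours.
No other chain overtakes it, so the finish is 12 hours.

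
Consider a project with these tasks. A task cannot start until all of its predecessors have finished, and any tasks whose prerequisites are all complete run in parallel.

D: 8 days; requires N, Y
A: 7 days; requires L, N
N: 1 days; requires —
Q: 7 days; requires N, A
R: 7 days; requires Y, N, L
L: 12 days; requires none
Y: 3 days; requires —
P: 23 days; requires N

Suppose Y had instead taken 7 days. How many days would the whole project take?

The binding path is L→A→Q = 12+7+7 = 26; finish at 26 days.
The longest path through Y is only 11 days, so Y has float 15.
The critical path is still L→A→Q; finish is now 26 days.

26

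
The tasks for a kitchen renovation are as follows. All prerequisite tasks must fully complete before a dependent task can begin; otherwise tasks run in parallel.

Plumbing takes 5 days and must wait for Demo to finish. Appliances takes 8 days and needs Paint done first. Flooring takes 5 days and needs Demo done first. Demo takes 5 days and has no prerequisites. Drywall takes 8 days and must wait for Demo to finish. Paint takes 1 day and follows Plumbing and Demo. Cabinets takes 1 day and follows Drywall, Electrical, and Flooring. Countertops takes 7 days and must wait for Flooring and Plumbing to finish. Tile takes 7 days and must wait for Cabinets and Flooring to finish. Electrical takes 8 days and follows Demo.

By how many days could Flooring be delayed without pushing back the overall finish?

3

Demo→Electrical→Cabinets→Tile = 5+8+1+7 = 21 sets the makespan at 21 days.
The longest chain containing Flooring totals 18 days.
So Flooring can slip 13 − 10 = 3 days.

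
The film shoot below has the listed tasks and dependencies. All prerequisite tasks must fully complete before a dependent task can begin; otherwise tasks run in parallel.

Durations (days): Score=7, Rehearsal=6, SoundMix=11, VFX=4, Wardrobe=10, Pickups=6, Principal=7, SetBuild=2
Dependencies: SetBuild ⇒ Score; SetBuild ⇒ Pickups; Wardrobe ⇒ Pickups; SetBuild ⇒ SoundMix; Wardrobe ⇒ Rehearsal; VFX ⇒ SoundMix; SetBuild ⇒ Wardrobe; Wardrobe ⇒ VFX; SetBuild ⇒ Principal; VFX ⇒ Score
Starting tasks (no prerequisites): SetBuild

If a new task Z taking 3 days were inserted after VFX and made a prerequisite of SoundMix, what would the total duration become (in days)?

30

Originally the job takes 27 days.
With Z inserted, SoundMix now waits for max(SetBuild, VFX, Z).
New critical path: SetBuild→Wardrobe→VFX→Z→SoundMix = 2+10+4+3+11 = 30 ⇒ 30 days.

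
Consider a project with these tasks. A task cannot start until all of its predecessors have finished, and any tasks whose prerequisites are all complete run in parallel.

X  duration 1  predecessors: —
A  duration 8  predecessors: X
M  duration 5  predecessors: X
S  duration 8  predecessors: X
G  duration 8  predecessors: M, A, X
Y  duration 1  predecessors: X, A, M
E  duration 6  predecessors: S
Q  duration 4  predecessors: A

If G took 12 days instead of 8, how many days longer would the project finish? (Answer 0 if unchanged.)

The binding path is X→A→G = 1+8+8 = 17; finish at 17 days.
G lies on that path, so at 12 days the path becomes 21 days.
No other chain overtakes it, so the finish is 21 days.
Change in finish: 21 − 17 = +4 days.

4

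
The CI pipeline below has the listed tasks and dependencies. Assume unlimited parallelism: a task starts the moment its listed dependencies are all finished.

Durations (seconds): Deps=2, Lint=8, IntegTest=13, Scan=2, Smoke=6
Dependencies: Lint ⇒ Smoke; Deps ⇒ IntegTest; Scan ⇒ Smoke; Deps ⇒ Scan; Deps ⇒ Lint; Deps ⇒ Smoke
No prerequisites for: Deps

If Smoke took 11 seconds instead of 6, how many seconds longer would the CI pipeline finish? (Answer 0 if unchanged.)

5

Baseline: Deps→Lint→Smoke = 2+8+6 = 16 → 16 seconds.
Since Smoke is critical, the +5 change carries straight to that chain (now 21 seconds).
No other chain overtakes it, so the finish is 21 seconds.
Change in finish: 21 − 16 = +5 seconds.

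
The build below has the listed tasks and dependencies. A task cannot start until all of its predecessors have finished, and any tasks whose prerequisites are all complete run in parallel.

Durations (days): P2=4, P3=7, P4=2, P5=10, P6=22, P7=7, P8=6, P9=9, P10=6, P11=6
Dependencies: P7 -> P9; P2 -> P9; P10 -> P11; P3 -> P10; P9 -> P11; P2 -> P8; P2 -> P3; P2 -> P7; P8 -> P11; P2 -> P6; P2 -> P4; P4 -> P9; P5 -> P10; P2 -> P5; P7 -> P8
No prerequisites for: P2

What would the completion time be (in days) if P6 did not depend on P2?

Original critical path: P2→P5→P10→P11 = 4+10+6+6 = 26 ⇒ 26 days.
Without P2→P6, P6's earliest start moves from 4 to 0.
New critical path: P2→P5→P10→P11 = 4+10+6+6 = 26 ⇒ 26 days.

26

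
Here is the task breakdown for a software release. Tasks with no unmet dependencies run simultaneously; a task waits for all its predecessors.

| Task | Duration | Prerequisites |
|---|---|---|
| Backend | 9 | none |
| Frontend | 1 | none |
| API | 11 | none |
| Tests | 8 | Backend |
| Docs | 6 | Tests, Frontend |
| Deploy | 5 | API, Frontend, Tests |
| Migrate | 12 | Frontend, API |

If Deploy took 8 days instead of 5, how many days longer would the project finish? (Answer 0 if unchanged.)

As given, the longest chain is Backend→Tests→Docs = 9+8+6 = 23, so the finish is 23 days.
The longest path through Deploy is only 22 days, so Deploy has float 1.
The binding chain switches to Backend→Tests→Deploy = 9+8+8 = 25; finish 25 days.
Change in finish: 25 − 23 = +2 days.

2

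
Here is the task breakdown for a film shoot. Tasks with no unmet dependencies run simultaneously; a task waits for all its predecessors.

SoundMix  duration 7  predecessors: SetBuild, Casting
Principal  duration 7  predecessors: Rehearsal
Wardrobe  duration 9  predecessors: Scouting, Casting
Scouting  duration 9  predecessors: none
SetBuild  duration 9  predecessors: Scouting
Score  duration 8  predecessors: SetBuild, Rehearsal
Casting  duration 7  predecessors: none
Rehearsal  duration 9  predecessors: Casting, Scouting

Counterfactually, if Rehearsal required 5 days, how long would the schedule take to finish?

26

Baseline: Scouting→Rehearsal→Score = 9+9+8 = 26 → 26 days.
Since Rehearsal is critical, the -4 change carries straight to that chain (now 22 days).
New critical path: Scouting→SetBuild→Score = 9+9+8 = 26 ⇒ 26 days.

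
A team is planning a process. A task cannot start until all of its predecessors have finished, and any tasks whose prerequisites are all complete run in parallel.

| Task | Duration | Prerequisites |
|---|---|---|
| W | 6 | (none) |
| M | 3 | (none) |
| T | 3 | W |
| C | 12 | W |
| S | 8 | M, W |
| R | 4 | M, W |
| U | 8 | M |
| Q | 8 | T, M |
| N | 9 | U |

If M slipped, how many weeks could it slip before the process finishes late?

0

The longest chain is M→U→N = 3+8+9 = 20; overall finish 20 weeks.
The longest chain containing M totals 20 weeks.
Slack of M = 0 − 0 = 0 weeks.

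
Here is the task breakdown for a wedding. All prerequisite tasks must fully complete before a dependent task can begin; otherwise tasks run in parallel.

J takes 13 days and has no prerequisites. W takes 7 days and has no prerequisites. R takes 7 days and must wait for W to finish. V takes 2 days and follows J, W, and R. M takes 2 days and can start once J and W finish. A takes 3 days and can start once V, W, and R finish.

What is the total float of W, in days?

0

W→R→V→A = 7+7+2+3 = 19 sets the makespan at 19 days.
Longest path through W: 19 days (earliest finish 7, latest finish 7).
So W can slip 7 − 7 = 0 days.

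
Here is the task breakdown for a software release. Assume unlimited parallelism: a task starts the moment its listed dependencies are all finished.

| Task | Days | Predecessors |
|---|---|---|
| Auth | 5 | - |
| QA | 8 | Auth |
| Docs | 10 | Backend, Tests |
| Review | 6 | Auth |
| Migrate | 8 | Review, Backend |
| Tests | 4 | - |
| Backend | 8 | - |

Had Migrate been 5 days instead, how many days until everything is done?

18

Baseline: Auth→Review→Migrate = 5+6+8 = 19 → 19 days.
Migrate is on the critical path; changing it to 5 makes that path 16 days.
The binding chain switches to Backend→Docs = 8+10 = 18; finish 18 days.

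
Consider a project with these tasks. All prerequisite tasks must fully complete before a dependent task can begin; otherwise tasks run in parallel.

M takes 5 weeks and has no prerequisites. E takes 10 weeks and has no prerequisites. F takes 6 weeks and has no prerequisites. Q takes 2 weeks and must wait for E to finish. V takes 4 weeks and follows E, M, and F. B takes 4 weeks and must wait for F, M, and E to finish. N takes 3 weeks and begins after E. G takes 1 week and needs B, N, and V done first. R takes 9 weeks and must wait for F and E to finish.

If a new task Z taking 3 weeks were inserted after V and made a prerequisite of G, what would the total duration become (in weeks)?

19

Originally the schedule takes 19 weeks.
With Z inserted, G now waits for max(B, N, V, Z).
New critical path: E→R = 10+9 = 19 ⇒ 19 weeks.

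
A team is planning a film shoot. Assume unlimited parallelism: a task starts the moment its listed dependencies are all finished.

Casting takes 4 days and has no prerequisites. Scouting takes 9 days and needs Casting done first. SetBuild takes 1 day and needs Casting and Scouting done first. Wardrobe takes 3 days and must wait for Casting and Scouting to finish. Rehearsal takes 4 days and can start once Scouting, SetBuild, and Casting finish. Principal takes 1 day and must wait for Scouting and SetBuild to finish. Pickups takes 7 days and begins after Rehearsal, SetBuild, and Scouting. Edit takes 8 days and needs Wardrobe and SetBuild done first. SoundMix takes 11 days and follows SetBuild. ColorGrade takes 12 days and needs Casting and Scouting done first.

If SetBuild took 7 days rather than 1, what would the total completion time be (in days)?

Baseline: Casting→Scouting→SetBuild→Rehearsal→Pickups = 4+9+1+4+7 = 25 → 25 days.
Since SetBuild is critical, the +6 change carries straight to that chain (now 31 days).
That remains the longest chain; total 31 days.

31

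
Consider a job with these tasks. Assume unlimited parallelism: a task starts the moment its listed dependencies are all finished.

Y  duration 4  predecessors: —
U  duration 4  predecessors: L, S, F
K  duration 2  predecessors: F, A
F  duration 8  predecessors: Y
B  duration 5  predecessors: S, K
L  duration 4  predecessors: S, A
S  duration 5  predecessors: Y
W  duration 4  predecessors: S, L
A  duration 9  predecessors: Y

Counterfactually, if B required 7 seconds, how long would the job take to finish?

22

Baseline: Y→A→L→W = 4+9+4+4 = 21 → 21 seconds.
B has 1 second of float (longest path through it is 20).
Now Y→A→K→B = 4+9+2+7 = 22 is longest, so the finish becomes 22 seconds.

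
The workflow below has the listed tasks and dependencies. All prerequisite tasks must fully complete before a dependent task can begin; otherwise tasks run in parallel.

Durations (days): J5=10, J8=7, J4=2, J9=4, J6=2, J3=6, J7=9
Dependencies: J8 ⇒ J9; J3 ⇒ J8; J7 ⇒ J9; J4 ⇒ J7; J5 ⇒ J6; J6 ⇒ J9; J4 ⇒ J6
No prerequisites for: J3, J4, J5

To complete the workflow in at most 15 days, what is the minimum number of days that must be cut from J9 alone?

2

Current finish: 17 days; target: 15.
J9 is on every critical path, so each day cut from J9 cuts the finish by one (this holds down to a finish of 14).
Need 17 − 15 = 2 days off J9 → J9 becomes 2 days, finish becomes 15.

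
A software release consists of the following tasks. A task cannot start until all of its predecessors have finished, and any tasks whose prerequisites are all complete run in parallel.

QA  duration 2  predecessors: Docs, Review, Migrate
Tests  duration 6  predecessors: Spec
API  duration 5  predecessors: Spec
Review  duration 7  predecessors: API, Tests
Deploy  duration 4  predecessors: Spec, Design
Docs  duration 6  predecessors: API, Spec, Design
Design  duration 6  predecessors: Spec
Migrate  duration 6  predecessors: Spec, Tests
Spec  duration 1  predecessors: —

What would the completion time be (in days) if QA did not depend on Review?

15

Before: longest chain Spec→Tests→Review→QA = 1+6+7+2 = 16, finish 16.
Without Review→QA, QA's earliest start moves from 14 to 13.
New critical path: Spec→Design→Docs→QA = 1+6+6+2 = 15 ⇒ 15 days.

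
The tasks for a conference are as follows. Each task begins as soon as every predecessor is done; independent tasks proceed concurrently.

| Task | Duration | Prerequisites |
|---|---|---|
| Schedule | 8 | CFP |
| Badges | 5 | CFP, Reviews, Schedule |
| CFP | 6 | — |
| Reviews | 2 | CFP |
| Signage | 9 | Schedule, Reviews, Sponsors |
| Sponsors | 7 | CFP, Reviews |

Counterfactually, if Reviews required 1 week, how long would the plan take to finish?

23

The binding path is CFP→Reviews→Sponsors→Signage = 6+2+7+9 = 24; finish at 24 weeks.
Reviews lies on that path, so at 1 week the path becomes 23 weeks.
The critical path is still CFP→Reviews→Sponsors→Signage; finish is now 23 weeks.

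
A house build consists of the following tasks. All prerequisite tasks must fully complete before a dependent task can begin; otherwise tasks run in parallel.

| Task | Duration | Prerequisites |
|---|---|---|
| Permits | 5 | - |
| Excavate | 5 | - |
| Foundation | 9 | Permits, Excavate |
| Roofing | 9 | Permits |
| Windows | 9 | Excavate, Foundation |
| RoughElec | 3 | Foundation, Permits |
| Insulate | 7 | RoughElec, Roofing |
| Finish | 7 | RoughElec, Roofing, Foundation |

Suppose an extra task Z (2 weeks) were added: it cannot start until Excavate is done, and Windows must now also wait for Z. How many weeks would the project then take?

Originally the project takes 24 weeks.
With Z inserted, Windows now waits for max(Excavate, Foundation, Z).
New critical path: Permits→Foundation→RoughElec→Insulate = 5+9+3+7 = 24 ⇒ 24 weeks.

24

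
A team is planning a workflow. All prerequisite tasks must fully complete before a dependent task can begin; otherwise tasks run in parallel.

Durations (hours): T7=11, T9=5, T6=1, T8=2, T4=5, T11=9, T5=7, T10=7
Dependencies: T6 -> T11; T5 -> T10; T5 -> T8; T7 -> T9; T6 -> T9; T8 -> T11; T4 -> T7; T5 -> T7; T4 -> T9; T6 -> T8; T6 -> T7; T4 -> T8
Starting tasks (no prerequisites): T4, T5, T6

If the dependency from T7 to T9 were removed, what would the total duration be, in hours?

Original critical path: T5→T7→T9 = 7+11+5 = 23 ⇒ 23 hours.
Without T7→T9, T9's earliest start moves from 18 to 5.
After: T5→T7 = 7+11 = 18 → 18 hours.

18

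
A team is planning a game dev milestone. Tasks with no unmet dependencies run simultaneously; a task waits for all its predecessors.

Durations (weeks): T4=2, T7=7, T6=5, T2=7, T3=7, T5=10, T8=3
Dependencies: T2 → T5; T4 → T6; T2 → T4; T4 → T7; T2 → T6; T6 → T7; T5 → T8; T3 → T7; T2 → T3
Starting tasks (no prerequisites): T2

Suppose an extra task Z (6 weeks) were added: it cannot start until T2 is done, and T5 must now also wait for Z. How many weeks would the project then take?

Originally the project takes 21 weeks.
With Z inserted, T5 now waits for max(T2, Z).
New critical path: T2→Z→T5→T8 = 7+6+10+3 = 26 ⇒ 26 weeks.

26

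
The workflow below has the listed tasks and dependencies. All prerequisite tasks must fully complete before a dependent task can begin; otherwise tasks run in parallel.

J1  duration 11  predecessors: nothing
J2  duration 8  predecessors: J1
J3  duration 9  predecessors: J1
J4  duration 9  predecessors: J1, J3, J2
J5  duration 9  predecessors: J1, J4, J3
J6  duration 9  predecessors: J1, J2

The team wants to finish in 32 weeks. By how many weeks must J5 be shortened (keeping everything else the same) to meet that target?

Current finish: 38 weeks; target: 32.
J5 is on every critical path, so each week cut from J5 cuts the finish by one (this holds down to a finish of 30).
Need 38 − 32 = 6 weeks off J5 → J5 becomes 3 weeks, finish becomes 32.

6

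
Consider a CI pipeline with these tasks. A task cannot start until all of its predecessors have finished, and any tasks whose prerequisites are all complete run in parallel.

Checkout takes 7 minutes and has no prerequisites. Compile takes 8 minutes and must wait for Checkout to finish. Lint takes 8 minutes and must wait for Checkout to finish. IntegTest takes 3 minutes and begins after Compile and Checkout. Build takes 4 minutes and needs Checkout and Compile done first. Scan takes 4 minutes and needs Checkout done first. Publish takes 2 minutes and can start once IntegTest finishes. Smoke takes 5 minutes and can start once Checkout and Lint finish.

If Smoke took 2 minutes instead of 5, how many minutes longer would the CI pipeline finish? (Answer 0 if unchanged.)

0

Critical path before the change: Checkout→Lint→Smoke = 7+8+5 = 20 giving 20 minutes.
Smoke lies on that path, so at 2 minutes the path becomes 17 minutes.
Now Checkout→Compile→IntegTest→Publish = 7+8+3+2 = 20 is longest, so the finish becomes 20 minutes.
Change in finish: 20 − 20 = +0 minutes.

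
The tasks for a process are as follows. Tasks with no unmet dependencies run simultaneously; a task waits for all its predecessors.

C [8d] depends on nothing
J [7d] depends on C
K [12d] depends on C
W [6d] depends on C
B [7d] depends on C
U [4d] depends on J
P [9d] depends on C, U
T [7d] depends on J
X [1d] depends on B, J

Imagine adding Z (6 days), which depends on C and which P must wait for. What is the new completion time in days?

Originally the job takes 28 days.
With Z inserted, P now waits for max(C, U, Z).
New critical path: C→J→U→P = 8+7+4+9 = 28 ⇒ 28 days.

28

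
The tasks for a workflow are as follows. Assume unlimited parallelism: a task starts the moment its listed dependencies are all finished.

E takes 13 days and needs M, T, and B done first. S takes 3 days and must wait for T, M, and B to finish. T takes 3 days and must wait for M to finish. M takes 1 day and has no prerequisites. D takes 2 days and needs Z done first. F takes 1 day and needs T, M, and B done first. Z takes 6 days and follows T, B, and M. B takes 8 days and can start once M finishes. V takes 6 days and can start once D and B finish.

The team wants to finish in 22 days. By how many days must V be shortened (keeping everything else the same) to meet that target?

Current finish: 23 days; target: 22.
V is on every critical path, so each day cut from V cuts the finish by one (this holds down to a finish of 22).
Need 23 − 22 = 1 day off V → V becomes 5 days, finish becomes 22.

1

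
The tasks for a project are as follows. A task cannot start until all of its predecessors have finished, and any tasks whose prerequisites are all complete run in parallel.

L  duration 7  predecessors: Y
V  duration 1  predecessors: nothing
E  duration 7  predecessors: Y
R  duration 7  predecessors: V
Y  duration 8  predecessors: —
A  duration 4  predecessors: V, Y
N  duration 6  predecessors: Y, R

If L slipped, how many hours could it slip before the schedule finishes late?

0

Y→E = 8+7 = 15 sets the makespan at 15 hours.
L finishes as early as 15 and must finish by 15.
Float = 15 − 15 = 0.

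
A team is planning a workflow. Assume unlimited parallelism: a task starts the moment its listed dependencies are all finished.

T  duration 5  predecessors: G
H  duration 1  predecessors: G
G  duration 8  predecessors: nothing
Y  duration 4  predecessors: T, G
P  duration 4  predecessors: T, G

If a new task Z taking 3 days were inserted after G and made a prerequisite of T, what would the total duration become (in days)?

20

Originally the project takes 17 days.
With Z inserted, T now waits for max(G, Z).
New critical path: G→Z→T→P = 8+3+5+4 = 20 ⇒ 20 days.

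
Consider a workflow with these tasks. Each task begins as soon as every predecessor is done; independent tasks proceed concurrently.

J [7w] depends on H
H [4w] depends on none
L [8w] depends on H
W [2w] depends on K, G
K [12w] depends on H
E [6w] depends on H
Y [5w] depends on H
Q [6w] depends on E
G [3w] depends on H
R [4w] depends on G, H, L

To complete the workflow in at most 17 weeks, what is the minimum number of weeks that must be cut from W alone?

Current finish: 18 weeks; target: 17.
W is on every critical path, so each week cut from W cuts the finish by one (this holds down to a finish of 17).
Need 18 − 17 = 1 week off W → W becomes 1 week, finish becomes 17.

1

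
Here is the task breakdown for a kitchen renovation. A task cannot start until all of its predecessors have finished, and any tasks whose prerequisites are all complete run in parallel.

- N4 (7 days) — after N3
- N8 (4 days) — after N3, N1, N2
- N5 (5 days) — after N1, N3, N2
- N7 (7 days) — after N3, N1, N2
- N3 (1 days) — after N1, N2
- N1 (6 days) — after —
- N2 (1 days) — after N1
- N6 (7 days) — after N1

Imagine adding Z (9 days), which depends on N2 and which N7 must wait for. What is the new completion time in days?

23

Originally the schedule takes 15 days.
With Z inserted, N7 now waits for max(N3, N1, N2, Z).
New critical path: N1→N2→Z→N7 = 6+1+9+7 = 23 ⇒ 23 days.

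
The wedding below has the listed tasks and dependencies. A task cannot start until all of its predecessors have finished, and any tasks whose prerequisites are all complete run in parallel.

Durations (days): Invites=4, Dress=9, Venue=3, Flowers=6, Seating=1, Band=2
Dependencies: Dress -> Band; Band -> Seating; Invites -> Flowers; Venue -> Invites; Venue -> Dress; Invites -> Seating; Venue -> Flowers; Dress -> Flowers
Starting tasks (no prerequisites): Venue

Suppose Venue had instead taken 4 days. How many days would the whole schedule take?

Actual critical path: Venue→Dress→Flowers = 3+9+6 = 18 ⇒ 18 days.
Since Venue is critical, the +1 change carries straight to that chain (now 19 days).
No other chain overtakes it, so the finish is 19 days.

19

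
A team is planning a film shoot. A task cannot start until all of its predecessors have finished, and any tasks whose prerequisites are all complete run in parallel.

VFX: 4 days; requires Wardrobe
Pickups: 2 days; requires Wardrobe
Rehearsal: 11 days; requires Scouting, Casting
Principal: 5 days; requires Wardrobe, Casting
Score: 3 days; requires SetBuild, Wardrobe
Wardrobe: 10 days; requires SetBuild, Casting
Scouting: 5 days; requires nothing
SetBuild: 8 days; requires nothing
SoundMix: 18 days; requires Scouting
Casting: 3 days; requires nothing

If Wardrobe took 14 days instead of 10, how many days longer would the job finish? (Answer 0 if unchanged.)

4

Critical path before the change: SetBuild→Wardrobe→Principal = 8+10+5 = 23 giving 23 days.
Wardrobe lies on that path, so at 14 days the path becomes 27 days.
That remains the longest chain; total 27 days.
Change in finish: 27 − 23 = +4 days.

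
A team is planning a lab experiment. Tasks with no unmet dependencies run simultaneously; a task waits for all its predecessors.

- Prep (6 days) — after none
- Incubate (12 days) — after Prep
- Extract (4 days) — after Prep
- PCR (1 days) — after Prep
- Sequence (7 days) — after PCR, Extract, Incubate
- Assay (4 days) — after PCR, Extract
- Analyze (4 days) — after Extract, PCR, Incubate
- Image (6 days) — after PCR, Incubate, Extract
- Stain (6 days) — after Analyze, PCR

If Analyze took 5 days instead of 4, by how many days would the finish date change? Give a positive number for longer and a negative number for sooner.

The binding path is Prep→Incubate→Analyze→Stain = 6+12+4+6 = 28; finish at 28 days.
Analyze is on the critical path; changing it to 5 makes that path 29 days.
That remains the longest chain; total 29 days.
Change in finish: 29 − 28 = +1 days.

1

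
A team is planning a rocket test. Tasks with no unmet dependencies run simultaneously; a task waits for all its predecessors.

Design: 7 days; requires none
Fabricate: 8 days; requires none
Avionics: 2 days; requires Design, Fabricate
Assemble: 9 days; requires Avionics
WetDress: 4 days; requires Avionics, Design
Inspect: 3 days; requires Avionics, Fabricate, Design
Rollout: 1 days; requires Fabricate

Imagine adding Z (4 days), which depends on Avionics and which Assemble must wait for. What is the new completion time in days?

23

Originally the rocket test takes 19 days.
With Z inserted, Assemble now waits for max(Avionics, Z).
New critical path: Fabricate→Avionics→Z→Assemble = 8+2+4+9 = 23 ⇒ 23 days.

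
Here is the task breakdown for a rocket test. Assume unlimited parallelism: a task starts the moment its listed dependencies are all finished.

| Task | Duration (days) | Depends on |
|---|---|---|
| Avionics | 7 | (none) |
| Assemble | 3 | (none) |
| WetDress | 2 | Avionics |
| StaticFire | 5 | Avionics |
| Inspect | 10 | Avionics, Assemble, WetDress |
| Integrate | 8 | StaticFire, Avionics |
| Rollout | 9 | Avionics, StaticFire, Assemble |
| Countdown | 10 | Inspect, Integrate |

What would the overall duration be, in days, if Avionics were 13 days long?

Actual critical path: Avionics→StaticFire→Integrate→Countdown = 7+5+8+10 = 30 ⇒ 30 days.
Avionics lies on that path, so at 13 days the path becomes 36 days.
The critical path is still Avionics→StaticFire→Integrate→Countdown; finish is now 36 days.

36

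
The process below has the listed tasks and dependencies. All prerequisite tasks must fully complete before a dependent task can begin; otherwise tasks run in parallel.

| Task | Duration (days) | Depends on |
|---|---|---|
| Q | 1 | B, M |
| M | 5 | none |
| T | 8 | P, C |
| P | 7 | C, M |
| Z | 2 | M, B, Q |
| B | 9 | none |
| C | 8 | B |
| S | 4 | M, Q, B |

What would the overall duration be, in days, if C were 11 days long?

35

The binding path is B→C→P→T = 9+8+7+8 = 32; finish at 32 days.
Since C is critical, the +3 change carries straight to that chain (now 35 days).
No other chain overtakes it, so the finish is 35 days.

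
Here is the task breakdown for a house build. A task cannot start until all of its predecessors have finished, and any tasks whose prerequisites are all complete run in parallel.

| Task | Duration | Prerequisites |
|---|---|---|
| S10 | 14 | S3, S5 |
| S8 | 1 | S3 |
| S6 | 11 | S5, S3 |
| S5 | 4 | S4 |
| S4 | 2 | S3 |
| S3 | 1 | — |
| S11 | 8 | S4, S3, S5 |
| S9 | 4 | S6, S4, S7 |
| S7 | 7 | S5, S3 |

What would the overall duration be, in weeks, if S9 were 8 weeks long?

26

Critical path before the change: S3→S4→S5→S6→S9 = 1+2+4+11+4 = 22 giving 22 weeks.
S9 lies on that path, so at 8 weeks the path becomes 26 weeks.
No other chain overtakes it, so the finish is 26 weeks.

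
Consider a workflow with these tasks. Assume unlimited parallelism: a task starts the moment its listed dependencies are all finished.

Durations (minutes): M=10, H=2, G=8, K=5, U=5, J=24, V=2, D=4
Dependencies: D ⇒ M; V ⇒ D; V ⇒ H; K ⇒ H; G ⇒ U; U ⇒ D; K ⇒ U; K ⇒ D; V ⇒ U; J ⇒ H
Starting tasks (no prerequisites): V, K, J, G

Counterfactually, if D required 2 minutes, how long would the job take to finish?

Actual critical path: G→U→D→M = 8+5+4+10 = 27 ⇒ 27 minutes.
Since D is critical, the -2 change carries straight to that chain (now 25 minutes).
New critical path: J→H = 24+2 = 26 ⇒ 26 minutes.

26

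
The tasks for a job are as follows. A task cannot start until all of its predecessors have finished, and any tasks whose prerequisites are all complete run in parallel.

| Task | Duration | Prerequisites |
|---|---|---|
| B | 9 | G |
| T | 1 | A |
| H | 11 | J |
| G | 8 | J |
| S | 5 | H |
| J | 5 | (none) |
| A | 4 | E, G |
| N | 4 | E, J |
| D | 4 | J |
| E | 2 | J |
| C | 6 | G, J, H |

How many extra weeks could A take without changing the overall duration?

J→H→C = 5+11+6 = 22 sets the makespan at 22 weeks.
The longest chain containing A totals 18 weeks.
So A can slip 21 − 17 = 4 weeks.

4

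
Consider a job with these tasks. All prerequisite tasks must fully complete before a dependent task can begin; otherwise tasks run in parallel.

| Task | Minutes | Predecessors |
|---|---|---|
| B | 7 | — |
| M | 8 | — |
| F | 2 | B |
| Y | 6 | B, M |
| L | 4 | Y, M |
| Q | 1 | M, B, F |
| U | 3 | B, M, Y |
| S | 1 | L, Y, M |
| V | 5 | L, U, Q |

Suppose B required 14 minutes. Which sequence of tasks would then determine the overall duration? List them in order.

The binding path is M→Y→L→V = 8+6+4+5 = 23; finish at 23 minutes.
B is off the critical path — its longest chain is 22 minutes, giving 1 of slack.
New critical path: B→Y→L→V = 14+6+4+5 = 29 ⇒ 29 minutes.

B, Y, L, V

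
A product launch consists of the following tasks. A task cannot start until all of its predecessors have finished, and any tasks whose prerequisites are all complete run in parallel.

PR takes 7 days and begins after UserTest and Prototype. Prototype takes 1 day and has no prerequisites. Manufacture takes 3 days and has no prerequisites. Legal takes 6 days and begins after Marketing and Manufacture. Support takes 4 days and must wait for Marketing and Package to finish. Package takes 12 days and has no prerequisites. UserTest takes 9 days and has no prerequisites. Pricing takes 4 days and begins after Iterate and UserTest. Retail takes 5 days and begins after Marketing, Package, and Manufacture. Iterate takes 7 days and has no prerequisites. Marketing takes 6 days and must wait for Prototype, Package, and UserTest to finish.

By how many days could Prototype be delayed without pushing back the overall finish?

11

Package→Marketing→Legal = 12+6+6 = 24 sets the makespan at 24 days.
The longest chain containing Prototype totals 13 days.
Slack of Prototype = 11 − 0 = 11 days.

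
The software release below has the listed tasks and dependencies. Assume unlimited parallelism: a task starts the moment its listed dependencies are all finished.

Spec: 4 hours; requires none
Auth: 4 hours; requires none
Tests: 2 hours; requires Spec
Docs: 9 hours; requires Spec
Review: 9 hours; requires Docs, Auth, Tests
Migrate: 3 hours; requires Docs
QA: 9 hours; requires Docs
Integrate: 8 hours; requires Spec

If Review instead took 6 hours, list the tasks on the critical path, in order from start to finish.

The binding path is Spec→Docs→Review = 4+9+9 = 22; finish at 22 hours.
Review is on the critical path; changing it to 6 makes that path 19 hours.
Now Spec→Docs→QA = 4+9+9 = 22 is longest, so the finish becomes 22 hours.

Spec, Docs, QA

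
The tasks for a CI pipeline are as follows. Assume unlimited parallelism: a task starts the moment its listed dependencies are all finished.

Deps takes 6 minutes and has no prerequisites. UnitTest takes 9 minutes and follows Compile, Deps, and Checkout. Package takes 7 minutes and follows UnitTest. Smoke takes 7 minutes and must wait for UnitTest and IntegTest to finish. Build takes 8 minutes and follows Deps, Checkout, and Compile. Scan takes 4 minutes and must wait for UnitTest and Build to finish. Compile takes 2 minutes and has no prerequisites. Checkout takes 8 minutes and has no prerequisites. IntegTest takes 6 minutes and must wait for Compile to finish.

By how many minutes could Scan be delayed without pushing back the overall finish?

3

The longest chain is Checkout→UnitTest→Package = 8+9+7 = 24; overall finish 24 minutes.
The longest chain containing Scan totals 21 minutes.
Slack of Scan = 20 − 17 = 3 minutes.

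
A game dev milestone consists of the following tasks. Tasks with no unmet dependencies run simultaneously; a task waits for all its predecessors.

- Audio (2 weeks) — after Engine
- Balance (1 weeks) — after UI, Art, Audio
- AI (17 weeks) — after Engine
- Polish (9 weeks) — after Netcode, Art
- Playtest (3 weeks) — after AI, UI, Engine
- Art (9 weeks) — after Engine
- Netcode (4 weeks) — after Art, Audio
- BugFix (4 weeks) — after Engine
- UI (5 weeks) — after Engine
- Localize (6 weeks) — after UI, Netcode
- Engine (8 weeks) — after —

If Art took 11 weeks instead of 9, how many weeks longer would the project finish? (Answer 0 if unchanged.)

Baseline: Engine→Art→Netcode→Polish = 8+9+4+9 = 30 → 30 weeks.
Art lies on that path, so at 11 weeks the path becomes 32 weeks.
The critical path is still Engine→Art→Netcode→Polish; finish is now 32 weeks.
Change in finish: 32 − 30 = +2 weeks.

2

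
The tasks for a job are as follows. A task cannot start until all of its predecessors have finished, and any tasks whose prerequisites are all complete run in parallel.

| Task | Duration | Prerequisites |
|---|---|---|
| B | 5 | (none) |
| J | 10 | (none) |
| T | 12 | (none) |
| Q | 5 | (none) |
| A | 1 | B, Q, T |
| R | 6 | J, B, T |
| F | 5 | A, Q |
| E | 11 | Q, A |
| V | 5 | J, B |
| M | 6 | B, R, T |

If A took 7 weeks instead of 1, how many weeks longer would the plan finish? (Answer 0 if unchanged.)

6

Actual critical path: T→A→E = 12+1+11 = 24 ⇒ 24 weeks.
A is on the critical path; changing it to 7 makes that path 30 weeks.
No other chain overtakes it, so the finish is 30 weeks.
Change in finish: 30 − 24 = +6 weeks.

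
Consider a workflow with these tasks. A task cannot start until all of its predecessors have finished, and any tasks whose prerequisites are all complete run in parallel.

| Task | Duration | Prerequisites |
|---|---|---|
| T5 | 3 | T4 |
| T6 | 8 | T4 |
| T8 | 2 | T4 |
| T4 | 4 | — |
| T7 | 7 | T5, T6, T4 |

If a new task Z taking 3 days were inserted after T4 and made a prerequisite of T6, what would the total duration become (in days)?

Originally the workflow takes 19 days.
With Z inserted, T6 now waits for max(T4, Z).
New critical path: T4→Z→T6→T7 = 4+3+8+7 = 22 ⇒ 22 days.

22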